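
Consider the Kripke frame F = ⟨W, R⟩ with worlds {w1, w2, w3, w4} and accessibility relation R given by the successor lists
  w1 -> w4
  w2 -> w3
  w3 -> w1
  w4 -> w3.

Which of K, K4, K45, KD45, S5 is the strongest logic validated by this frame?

Transitive (axiom 4): no — w1 R w4 and w4 R w3, but not w1 R w3.
Euclidean (axiom 5): no — w1 R w4 and w1 R w4, but not w4 R w4.
Serial (axiom D): yes — every world has a successor (e.g. w1 R w4).
Reflexive (axiom T): no — w1 is not related to itself.
So F validates K; K4 would additionally require R to be transitive. The strongest is K.

K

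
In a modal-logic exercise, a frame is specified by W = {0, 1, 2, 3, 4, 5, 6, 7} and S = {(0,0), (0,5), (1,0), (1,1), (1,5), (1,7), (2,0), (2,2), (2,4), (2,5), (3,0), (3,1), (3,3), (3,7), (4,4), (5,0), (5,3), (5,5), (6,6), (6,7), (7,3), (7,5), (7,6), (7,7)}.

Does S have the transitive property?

Transitive: no — 0 S 5 and 5 S 3, but not 0 S 3.

No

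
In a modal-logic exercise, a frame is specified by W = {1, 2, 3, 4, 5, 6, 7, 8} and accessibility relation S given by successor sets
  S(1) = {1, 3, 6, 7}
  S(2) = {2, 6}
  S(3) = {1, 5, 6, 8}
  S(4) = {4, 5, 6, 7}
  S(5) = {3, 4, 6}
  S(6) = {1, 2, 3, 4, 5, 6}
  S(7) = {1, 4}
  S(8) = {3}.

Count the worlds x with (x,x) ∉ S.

Enumerating: 3, 5, 7, 8.

4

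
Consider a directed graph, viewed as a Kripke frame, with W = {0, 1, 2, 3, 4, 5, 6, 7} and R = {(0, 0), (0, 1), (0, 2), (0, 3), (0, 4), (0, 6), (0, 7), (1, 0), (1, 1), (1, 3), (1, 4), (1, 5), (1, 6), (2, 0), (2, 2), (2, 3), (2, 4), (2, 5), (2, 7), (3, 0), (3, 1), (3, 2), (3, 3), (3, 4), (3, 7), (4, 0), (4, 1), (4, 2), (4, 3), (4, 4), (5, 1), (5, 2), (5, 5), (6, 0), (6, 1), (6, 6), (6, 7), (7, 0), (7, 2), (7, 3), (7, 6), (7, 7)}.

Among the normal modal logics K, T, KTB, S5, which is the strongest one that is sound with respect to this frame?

Reflexive (axiom T): yes — every world is R-related to itself.
Symmetric (axiom B): yes — every pair in R has its reverse in R.
Euclidean (axiom 5): no — 0 R 1 and 0 R 2, but not 1 R 2.
So F validates K, T, KTB; S5 would additionally require R to be Euclidean. The strongest is KTB.

KTB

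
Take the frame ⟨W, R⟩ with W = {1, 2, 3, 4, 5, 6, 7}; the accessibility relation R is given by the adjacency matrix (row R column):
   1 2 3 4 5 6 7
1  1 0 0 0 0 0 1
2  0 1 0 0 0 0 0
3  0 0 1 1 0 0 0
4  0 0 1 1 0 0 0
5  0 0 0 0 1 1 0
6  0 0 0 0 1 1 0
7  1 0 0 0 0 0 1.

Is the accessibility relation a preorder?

Reflexive: yes — every world is R-related to itself.
Transitive: yes — every two-step R-path is closed by a direct edge.
So R is a preorder.

Yes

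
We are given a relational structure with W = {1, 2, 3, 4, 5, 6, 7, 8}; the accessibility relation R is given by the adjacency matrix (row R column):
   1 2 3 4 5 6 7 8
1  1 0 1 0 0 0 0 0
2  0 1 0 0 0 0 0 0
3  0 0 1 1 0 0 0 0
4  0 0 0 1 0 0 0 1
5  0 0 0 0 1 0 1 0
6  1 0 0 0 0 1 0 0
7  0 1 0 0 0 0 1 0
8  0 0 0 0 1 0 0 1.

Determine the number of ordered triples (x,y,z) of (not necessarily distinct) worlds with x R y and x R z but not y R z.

Enumerating: (1,3,1), (3,4,3), (4,8,4), (5,7,5), (6,1,6), (7,2,7), (8,5,8).

7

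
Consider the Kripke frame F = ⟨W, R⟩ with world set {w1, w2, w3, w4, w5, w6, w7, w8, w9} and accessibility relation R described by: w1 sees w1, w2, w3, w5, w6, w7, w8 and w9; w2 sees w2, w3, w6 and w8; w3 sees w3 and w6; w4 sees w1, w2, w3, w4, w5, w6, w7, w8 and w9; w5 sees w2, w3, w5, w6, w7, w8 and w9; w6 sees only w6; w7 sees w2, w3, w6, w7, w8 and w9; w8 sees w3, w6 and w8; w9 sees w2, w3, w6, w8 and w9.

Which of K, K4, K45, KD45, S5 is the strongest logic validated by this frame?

Transitive (axiom 4): yes — every two-step R-path is closed by a direct edge.
Euclidean (axiom 5): no — w1 R w2 and w1 R w5, but not w2 R w5.
Serial (axiom D): yes — every world has a successor (e.g. w1 R w1).
Reflexive (axiom T): yes — every world is R-related to itself.
So F validates K, K4; K45 would additionally require R to be Euclidean. The strongest is K4.

K4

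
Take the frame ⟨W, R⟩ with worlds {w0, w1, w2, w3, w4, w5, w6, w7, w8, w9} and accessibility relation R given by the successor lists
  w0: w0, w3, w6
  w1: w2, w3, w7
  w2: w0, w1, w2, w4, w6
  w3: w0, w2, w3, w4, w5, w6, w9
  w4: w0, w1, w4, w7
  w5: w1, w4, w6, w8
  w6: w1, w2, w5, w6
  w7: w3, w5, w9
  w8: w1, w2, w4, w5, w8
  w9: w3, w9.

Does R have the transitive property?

No

Transitive: no — w0 R w3 and w3 R w2, but not w0 R w2.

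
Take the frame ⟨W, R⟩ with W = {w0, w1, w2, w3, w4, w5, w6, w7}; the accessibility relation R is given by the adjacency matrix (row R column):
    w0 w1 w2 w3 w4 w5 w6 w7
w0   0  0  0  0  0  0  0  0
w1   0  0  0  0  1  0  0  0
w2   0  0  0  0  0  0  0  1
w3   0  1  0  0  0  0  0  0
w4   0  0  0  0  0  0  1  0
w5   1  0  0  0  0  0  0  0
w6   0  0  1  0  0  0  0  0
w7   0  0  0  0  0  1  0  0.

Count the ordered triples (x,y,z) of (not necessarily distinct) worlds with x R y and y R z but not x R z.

6

Enumerating: (w1,w4,w6), (w2,w7,w5), (w3,w1,w4), (w4,w6,w2), (w6,w2,w7), (w7,w5,w0).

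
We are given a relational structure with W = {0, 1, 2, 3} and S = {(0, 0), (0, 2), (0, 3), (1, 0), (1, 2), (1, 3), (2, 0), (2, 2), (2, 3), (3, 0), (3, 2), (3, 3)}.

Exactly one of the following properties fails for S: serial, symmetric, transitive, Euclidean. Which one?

symmetric

Serial: yes — every world has a successor (e.g. 0 S 0).
Symmetric: no — 1 S 0 but not 0 S 1.
Transitive: yes — every two-step S-path is closed by a direct edge.
Euclidean: yes — any two successors of a common world are S-related.
Only symmetric fails.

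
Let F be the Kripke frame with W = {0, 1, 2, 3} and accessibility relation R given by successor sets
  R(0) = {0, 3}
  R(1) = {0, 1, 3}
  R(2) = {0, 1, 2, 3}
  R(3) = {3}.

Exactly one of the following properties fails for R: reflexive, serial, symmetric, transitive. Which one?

symmetric

Reflexive: yes — every world is R-related to itself.
Serial: yes — every world has a successor (e.g. 0 R 0).
Symmetric: no — 0 R 3 but not 3 R 0.
Transitive: yes — every two-step R-path is closed by a direct edge.
Only symmetric fails.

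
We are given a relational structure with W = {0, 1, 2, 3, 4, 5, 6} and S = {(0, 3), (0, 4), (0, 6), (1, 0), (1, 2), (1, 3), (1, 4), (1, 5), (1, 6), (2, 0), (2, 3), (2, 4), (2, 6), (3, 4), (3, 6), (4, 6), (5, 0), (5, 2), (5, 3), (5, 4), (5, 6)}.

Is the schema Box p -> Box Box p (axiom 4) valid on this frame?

The schema 4 characterises exactly the transitive frames.
Transitive: yes — every two-step S-path is closed by a direct edge.

Yes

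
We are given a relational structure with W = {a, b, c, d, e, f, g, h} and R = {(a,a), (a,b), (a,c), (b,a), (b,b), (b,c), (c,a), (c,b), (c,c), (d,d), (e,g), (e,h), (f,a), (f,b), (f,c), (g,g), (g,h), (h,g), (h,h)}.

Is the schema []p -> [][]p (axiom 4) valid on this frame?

Yes

Axiom 4 corresponds to the accessibility relation being transitive.
Transitive: yes — every two-step R-path is closed by a direct edge.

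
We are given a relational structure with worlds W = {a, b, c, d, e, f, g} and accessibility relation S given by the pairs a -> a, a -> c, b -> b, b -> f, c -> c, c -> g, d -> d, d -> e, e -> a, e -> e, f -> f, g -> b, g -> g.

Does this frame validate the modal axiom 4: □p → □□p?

No

The schema 4 characterises exactly the transitive frames.
Transitive: no — a S c and c S g, but not a S g.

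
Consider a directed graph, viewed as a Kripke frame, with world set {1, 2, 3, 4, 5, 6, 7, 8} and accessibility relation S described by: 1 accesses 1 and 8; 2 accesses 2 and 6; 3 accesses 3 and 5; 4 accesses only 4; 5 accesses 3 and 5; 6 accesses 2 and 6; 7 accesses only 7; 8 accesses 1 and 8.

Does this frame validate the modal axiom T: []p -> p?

Yes

Axiom T corresponds to the accessibility relation being reflexive.
Reflexive: yes — every world is S-related to itself.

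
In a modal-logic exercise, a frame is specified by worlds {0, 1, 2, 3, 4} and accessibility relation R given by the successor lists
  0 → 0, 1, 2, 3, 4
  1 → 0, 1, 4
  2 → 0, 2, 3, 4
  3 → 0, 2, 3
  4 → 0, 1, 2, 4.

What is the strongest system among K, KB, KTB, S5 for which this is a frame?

KTB

Symmetric (axiom B): yes — every pair in R has its reverse in R.
Reflexive (axiom T): yes — every world is R-related to itself.
Euclidean (axiom 5): no — 0 R 1 and 0 R 2, but not 1 R 2.
So F validates K, KB, KTB; S5 would additionally require R to be Euclidean. The strongest is KTB.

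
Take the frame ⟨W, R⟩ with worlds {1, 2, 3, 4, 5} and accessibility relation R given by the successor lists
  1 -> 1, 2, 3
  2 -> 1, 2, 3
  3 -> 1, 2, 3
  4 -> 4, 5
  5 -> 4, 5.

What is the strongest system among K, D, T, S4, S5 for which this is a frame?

S5

Serial (axiom D): yes — every world has a successor (e.g. 1 R 1).
Reflexive (axiom T): yes — every world is R-related to itself.
Transitive (axiom 4): yes — every two-step R-path is closed by a direct edge.
Euclidean (axiom 5): yes — any two successors of a common world are R-related.
So F validates K, D, T, S4, S5. The strongest is S5.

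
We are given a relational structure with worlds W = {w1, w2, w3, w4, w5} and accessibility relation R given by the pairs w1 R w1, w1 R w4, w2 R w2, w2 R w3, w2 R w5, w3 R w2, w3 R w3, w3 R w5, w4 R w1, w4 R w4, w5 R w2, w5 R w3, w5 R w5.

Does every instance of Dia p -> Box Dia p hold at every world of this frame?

By correspondence theory, 5 is valid on a frame iff R is Euclidean.
Euclidean: yes — any two successors of a common world are R-related.

Yes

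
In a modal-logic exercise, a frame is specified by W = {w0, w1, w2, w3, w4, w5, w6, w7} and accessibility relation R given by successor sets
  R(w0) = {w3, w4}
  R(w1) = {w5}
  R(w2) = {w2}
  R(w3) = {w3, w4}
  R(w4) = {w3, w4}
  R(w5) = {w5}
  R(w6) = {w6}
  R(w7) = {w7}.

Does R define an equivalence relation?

No

Reflexive: no — w0 is not related to itself.
Symmetric: no — w0 R w3 but not w3 R w0.
Transitive: yes — every two-step R-path is closed by a direct edge.
So R is not an equivalence relation.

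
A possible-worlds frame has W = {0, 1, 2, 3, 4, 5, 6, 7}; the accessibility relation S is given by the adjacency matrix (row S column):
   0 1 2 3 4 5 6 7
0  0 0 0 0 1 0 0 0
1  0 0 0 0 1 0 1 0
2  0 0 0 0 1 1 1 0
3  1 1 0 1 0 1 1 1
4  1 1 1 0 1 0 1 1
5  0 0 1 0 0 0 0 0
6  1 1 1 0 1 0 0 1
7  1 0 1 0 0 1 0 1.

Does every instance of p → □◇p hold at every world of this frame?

By correspondence theory, B is valid on a frame iff S is symmetric.
Symmetric: no — 3 S 0 but not 0 S 3.

No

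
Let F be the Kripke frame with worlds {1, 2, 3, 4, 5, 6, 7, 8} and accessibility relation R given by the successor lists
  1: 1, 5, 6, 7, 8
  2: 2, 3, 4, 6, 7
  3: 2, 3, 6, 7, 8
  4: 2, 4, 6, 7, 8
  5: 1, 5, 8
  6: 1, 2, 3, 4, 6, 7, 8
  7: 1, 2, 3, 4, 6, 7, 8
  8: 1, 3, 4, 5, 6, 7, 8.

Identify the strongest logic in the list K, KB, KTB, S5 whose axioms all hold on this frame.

Symmetric (axiom B): yes — every pair in R has its reverse in R.
Reflexive (axiom T): yes — every world is R-related to itself.
Euclidean (axiom 5): no — 1 R 5 and 1 R 6, but not 5 R 6.
So F validates K, KB, KTB; S5 would additionally require R to be Euclidean. The strongest is KTB.

KTB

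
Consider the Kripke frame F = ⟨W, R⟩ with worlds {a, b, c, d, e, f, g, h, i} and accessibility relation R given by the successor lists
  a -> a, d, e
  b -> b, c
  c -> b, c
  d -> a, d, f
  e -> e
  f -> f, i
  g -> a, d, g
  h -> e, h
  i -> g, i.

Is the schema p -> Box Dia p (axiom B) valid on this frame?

No

Axiom B corresponds to the accessibility relation being symmetric.
Symmetric: no — a R e but not e R a.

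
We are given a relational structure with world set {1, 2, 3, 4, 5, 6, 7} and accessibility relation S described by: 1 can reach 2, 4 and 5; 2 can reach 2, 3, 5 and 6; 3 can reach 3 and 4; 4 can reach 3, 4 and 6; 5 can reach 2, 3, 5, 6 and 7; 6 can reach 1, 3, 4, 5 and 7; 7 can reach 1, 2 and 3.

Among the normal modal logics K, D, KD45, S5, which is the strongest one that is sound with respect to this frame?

Serial (axiom D): yes — every world has a successor (e.g. 1 S 2).
Euclidean (axiom 5): no — 1 S 2 and 1 S 4, but not 2 S 4.
Transitive (axiom 4): no — 1 S 2 and 2 S 3, but not 1 S 3.
Reflexive (axiom T): no — 1 is not related to itself.
So F validates K, D; KD45 would additionally require S to be Euclidean and transitive. The strongest is D.

D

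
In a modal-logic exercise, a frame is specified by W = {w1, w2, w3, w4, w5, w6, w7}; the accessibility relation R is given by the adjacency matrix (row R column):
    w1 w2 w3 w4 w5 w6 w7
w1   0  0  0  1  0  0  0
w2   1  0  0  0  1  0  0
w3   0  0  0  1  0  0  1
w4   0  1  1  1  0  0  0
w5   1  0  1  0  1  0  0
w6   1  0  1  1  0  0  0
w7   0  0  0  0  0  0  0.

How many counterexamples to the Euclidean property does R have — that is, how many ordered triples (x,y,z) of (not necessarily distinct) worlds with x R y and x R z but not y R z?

Enumerating: (w2,w1,w1), (w2,w1,w5), (w3,w4,w7), (w3,w7,w4), (w3,w7,w7), (w4,w2,w2), (w4,w2,w3), (w4,w2,w4), (w4,w3,w2), (w4,w3,w3), (w5,w1,w1), (w5,w1,w3), … and 9 more.
Total: 21.

21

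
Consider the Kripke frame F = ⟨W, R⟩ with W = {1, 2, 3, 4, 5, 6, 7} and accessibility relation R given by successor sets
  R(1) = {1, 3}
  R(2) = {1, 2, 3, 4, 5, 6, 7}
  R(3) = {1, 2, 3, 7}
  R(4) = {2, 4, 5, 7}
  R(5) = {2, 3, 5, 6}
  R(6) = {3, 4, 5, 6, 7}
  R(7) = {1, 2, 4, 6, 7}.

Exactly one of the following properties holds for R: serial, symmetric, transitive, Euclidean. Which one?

serial

Serial: yes — every world has a successor (e.g. 1 R 1).
Symmetric: no — 2 R 1 but not 1 R 2.
Transitive: no — 1 R 3 and 3 R 2, but not 1 R 2.
Euclidean: no — 2 R 1 and 2 R 4, but not 1 R 4.
Only serial holds.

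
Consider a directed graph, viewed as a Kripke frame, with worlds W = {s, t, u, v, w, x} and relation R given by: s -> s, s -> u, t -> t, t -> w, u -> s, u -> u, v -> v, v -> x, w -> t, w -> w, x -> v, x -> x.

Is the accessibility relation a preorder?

Yes

Reflexive: yes — every world is R-related to itself.
Transitive: yes — every two-step R-path is closed by a direct edge.
So R is a preorder.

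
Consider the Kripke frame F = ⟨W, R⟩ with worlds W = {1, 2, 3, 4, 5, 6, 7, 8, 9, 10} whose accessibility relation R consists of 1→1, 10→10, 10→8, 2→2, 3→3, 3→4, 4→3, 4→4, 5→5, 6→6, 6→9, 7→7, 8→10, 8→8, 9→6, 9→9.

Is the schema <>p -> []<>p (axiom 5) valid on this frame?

Axiom 5 corresponds to the accessibility relation being Euclidean.
Euclidean: yes — any two successors of a common world are R-related.

Yes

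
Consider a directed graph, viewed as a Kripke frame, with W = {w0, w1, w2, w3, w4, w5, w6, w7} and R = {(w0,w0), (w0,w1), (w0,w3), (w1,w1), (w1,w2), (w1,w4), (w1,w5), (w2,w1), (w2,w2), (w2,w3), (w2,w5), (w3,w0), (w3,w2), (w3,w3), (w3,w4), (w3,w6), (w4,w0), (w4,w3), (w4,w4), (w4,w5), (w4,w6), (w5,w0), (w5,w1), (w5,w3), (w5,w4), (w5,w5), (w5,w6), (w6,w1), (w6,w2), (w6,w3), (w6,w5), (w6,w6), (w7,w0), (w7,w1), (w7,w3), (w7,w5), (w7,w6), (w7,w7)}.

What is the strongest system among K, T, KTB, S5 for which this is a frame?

Reflexive (axiom T): yes — every world is R-related to itself.
Symmetric (axiom B): no — w0 R w1 but not w1 R w0.
Euclidean (axiom 5): no — w0 R w1 and w0 R w3, but not w1 R w3.
So F validates K, T; KTB would additionally require R to be symmetric. The strongest is T.

T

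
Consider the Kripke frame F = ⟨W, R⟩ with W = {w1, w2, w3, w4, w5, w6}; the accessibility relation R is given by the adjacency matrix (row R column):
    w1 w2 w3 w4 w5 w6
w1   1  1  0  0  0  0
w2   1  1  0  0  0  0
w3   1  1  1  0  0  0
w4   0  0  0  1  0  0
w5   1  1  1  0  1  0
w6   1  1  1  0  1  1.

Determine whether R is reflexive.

Yes

Reflexive: yes — every world is R-related to itself.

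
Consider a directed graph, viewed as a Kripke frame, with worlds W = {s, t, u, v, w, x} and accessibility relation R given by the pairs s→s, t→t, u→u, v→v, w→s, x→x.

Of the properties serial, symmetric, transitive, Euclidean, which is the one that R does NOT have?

Serial: yes — every world has a successor (e.g. s R s).
Symmetric: no — w R s but not s R w.
Transitive: yes — every two-step R-path is closed by a direct edge.
Euclidean: yes — any two successors of a common world are R-related.
Only symmetric fails.

symmetric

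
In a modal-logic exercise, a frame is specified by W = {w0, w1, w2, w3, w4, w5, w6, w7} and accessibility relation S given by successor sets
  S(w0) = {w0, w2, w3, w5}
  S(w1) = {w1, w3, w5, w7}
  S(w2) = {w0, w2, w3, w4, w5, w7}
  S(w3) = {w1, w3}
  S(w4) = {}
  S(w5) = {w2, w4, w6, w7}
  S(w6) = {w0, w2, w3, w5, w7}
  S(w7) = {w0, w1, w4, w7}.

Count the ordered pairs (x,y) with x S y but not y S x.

Enumerating: (w0,w3), (w0,w5), (w1,w5), (w2,w3), (w2,w4), (w2,w7), (w5,w4), (w5,w7), (w6,w0), (w6,w2), (w6,w3), (w6,w7), (w7,w0), (w7,w4).

14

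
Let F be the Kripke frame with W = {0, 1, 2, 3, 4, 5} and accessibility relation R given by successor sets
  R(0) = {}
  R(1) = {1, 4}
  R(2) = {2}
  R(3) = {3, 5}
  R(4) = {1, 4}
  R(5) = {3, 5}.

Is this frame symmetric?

Symmetric: yes — every pair in R has its reverse in R.

Yes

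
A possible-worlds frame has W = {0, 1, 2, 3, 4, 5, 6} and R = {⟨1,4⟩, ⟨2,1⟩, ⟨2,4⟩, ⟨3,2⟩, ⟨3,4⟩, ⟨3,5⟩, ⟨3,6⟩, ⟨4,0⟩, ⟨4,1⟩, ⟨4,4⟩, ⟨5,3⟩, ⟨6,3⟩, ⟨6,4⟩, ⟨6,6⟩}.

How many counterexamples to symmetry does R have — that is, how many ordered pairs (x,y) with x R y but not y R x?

6

Enumerating: (2,1), (2,4), (3,2), (3,4), (4,0), (6,4).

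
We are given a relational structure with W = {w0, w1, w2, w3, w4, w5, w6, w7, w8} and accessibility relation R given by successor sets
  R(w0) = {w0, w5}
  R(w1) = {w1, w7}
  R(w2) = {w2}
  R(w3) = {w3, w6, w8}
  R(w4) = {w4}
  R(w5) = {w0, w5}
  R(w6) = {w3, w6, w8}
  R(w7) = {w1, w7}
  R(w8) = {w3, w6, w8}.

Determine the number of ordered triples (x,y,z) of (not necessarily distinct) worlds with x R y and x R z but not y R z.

R is Euclidean; there are no such tuples.

0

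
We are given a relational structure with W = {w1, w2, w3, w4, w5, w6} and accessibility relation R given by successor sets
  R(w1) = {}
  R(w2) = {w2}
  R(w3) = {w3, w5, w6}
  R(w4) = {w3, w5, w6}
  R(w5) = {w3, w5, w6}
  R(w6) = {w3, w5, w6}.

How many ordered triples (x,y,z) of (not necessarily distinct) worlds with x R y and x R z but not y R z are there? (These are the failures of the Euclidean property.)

R is Euclidean; there are no such tuples.

0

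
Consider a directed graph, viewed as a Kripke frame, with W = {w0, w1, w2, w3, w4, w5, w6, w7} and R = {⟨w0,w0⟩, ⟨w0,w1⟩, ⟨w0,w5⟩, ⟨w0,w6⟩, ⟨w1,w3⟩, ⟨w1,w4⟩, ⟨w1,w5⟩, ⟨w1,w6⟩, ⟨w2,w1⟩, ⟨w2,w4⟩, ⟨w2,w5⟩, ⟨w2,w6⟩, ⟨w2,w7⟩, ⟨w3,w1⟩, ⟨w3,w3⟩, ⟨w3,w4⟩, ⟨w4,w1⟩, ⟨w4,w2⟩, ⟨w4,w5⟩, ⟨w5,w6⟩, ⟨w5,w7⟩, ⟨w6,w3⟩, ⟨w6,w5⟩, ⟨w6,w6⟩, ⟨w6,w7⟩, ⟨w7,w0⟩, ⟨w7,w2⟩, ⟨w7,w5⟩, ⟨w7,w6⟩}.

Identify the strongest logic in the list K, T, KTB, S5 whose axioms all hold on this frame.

Reflexive (axiom T): no — w1 is not related to itself.
Symmetric (axiom B): no — w0 R w1 but not w1 R w0.
Euclidean (axiom 5): no — w0 R w5 and w0 R w1, but not w5 R w1.
So F validates K; T would additionally require R to be reflexive. The strongest is K.

K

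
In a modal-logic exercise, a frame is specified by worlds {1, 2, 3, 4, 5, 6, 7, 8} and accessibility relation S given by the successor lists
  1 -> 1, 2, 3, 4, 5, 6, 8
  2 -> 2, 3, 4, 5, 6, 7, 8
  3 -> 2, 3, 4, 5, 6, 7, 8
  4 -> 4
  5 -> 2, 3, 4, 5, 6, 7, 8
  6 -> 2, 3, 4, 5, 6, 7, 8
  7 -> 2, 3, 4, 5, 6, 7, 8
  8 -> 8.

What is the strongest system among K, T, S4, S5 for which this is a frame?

T

Reflexive (axiom T): yes — every world is S-related to itself.
Transitive (axiom 4): no — 1 S 2 and 2 S 7, but not 1 S 7.
Euclidean (axiom 5): no — 1 S 4 and 1 S 2, but not 4 S 2.
So F validates K, T; S4 would additionally require S to be transitive. The strongest is T.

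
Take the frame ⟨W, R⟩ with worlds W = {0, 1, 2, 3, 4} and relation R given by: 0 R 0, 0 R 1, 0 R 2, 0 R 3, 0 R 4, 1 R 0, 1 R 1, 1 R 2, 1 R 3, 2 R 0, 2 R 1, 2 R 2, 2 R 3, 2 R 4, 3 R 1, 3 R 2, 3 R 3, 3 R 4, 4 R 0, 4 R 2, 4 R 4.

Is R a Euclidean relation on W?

No

Euclidean: no — 0 R 1 and 0 R 4, but not 1 R 4.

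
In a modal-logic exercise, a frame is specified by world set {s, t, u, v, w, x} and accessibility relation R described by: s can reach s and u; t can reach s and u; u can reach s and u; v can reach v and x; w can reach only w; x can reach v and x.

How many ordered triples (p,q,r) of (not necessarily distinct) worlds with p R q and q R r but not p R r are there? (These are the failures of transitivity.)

R is transitive; there are no such tuples.

0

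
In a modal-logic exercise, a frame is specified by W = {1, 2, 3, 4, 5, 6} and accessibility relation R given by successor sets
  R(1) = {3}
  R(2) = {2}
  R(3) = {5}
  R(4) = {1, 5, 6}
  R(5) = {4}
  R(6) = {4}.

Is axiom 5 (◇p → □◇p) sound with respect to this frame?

By correspondence theory, 5 is valid on a frame iff R is Euclidean.
Euclidean: no — 4 R 1 and 4 R 5, but not 1 R 5.

No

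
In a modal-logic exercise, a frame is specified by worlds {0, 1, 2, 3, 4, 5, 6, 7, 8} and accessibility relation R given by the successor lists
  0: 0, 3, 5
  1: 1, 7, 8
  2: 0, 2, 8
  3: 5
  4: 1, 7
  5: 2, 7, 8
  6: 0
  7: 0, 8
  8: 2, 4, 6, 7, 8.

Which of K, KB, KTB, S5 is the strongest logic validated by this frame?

K

Symmetric (axiom B): no — 0 R 3 but not 3 R 0.
Reflexive (axiom T): no — 3 is not related to itself.
Euclidean (axiom 5): no — 0 R 5 and 0 R 3, but not 5 R 3.
So F validates K; KB would additionally require R to be symmetric. The strongest is K.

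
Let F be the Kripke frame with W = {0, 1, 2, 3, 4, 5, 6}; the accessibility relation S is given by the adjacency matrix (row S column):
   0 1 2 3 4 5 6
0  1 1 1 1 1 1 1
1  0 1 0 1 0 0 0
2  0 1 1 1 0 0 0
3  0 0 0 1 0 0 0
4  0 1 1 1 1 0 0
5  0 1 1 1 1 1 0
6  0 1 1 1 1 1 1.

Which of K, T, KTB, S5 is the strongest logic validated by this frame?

Reflexive (axiom T): yes — every world is S-related to itself.
Symmetric (axiom B): no — 0 S 1 but not 1 S 0.
Euclidean (axiom 5): no — 0 S 1 and 0 S 2, but not 1 S 2.
So F validates K, T; KTB would additionally require S to be symmetric. The strongest is T.

T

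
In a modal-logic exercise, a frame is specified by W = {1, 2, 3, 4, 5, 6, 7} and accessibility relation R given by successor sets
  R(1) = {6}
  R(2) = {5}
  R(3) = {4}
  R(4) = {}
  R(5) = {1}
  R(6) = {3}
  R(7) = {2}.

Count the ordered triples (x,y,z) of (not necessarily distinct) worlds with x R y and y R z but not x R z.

5

Enumerating: (1,6,3), (2,5,1), (5,1,6), (6,3,4), (7,2,5).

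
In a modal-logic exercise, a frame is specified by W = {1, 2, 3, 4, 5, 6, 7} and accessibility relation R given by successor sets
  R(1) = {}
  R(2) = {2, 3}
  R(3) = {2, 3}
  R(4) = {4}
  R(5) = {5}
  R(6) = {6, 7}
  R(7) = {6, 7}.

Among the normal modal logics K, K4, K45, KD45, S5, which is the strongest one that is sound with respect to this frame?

K45

Transitive (axiom 4): yes — every two-step R-path is closed by a direct edge.
Euclidean (axiom 5): yes — any two successors of a common world are R-related.
Serial (axiom D): no — 1 has no R-successor.
Reflexive (axiom T): no — 1 is not related to itself.
So F validates K, K4, K45; KD45 would additionally require R to be serial. The strongest is K45.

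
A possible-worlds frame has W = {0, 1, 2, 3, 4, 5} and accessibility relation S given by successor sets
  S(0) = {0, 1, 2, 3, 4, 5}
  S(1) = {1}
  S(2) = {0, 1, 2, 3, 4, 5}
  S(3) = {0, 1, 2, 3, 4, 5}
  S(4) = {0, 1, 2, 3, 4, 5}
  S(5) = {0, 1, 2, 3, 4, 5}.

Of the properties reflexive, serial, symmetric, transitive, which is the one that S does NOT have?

symmetric

Reflexive: yes — every world is S-related to itself.
Serial: yes — every world has a successor (e.g. 0 S 0).
Symmetric: no — 0 S 1 but not 1 S 0.
Transitive: yes — every two-step S-path is closed by a direct edge.
Only symmetric fails.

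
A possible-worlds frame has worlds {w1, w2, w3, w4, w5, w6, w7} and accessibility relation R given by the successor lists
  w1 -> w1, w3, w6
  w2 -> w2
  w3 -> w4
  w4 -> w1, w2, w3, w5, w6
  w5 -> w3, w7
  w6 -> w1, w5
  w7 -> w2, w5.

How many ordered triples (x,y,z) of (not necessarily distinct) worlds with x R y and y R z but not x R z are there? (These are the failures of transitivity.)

18

Enumerating: (w1,w3,w4), (w1,w6,w5), (w3,w4,w1), (w3,w4,w2), (w3,w4,w3), (w3,w4,w5), (w3,w4,w6), (w4,w3,w4), (w4,w5,w7), (w5,w3,w4), (w5,w7,w2), (w5,w7,w5), (w6,w1,w3), (w6,w1,w6), (w6,w5,w3), (w6,w5,w7), (w7,w5,w3), (w7,w5,w7).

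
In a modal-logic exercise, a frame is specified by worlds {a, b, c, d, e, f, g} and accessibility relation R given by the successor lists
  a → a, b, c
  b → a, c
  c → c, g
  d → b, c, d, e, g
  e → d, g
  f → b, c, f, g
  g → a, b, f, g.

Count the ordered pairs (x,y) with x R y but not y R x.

11

Enumerating: (a,c), (b,c), (c,g), (d,b), (d,c), (d,g), (e,g), (f,b), (f,c), (g,a), (g,b).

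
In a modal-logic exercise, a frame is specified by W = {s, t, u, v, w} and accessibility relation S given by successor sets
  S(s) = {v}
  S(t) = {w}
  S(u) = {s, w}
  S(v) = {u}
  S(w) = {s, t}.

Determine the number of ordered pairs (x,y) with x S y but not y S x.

Enumerating: (s,v), (u,s), (u,w), (v,u), (w,s).

5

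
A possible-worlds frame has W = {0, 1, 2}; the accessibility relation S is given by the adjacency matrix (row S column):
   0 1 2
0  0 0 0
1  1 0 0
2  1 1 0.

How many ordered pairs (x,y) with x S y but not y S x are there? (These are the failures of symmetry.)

3

Enumerating: (1,0), (2,0), (2,1).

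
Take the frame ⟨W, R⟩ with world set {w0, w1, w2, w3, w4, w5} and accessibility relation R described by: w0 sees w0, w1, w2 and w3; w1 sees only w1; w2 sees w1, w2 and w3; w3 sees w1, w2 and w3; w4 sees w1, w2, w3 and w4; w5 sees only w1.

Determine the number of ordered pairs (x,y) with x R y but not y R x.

Enumerating: (w0,w1), (w0,w2), (w0,w3), (w2,w1), (w3,w1), (w4,w1), (w4,w2), (w4,w3), (w5,w1).

9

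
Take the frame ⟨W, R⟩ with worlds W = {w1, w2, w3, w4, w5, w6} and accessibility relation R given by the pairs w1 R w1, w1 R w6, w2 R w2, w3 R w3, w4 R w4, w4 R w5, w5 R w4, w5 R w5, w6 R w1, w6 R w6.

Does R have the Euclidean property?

Yes

Euclidean: yes — any two successors of a common world are R-related.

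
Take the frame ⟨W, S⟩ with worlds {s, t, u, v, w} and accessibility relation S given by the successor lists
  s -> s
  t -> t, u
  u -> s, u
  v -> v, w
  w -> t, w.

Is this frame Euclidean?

No

Euclidean: no — t S u and t S t, but not u S t.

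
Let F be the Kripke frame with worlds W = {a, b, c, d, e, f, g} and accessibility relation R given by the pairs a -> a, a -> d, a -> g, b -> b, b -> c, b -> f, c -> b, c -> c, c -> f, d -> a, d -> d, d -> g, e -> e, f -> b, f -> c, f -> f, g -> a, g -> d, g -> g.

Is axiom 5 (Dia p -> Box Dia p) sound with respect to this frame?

Yes

Axiom 5 corresponds to the accessibility relation being Euclidean.
Euclidean: yes — any two successors of a common world are R-related.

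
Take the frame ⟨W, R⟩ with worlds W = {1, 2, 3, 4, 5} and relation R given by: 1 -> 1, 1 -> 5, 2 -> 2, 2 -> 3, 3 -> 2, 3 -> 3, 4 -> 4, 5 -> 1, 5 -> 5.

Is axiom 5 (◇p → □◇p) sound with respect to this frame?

By correspondence theory, 5 is valid on a frame iff R is Euclidean.
Euclidean: yes — any two successors of a common world are R-related.

Yes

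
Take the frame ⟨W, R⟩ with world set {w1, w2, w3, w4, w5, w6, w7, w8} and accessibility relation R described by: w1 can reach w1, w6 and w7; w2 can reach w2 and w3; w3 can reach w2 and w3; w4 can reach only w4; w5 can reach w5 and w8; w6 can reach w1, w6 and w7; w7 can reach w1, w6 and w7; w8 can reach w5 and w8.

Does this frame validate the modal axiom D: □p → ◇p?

By correspondence theory, D is valid on a frame iff R is serial.
Serial: yes — every world has a successor (e.g. w1 R w1).

Yes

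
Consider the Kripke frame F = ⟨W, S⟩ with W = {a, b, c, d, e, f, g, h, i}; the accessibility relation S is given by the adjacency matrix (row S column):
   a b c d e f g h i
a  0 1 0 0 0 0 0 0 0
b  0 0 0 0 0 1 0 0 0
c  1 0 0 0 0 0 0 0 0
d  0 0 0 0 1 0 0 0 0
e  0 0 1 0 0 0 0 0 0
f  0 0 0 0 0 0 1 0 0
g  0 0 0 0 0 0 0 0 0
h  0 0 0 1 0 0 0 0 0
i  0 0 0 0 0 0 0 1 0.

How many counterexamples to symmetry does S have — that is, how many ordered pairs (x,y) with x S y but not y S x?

Enumerating: (a,b), (b,f), (c,a), (d,e), (e,c), (f,g), (h,d), (i,h).

8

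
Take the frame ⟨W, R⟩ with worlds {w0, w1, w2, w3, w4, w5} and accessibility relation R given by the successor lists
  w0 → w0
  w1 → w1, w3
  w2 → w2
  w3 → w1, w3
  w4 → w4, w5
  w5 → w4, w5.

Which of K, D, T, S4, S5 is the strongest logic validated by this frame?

S5

Serial (axiom D): yes — every world has a successor (e.g. w0 R w0).
Reflexive (axiom T): yes — every world is R-related to itself.
Transitive (axiom 4): yes — every two-step R-path is closed by a direct edge.
Euclidean (axiom 5): yes — any two successors of a common world are R-related.
So F validates K, D, T, S4, S5. The strongest is S5.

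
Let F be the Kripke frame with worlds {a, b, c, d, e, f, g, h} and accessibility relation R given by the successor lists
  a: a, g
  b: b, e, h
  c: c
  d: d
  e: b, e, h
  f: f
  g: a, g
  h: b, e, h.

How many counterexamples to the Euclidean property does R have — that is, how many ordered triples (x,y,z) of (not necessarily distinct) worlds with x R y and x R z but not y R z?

0

R is Euclidean; there are no such tuples.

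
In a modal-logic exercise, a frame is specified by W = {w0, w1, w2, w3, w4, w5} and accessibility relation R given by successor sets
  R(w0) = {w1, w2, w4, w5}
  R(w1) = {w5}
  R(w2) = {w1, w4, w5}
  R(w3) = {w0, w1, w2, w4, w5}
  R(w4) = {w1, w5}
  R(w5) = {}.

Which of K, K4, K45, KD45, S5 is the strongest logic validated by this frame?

K4

Transitive (axiom 4): yes — every two-step R-path is closed by a direct edge.
Euclidean (axiom 5): no — w0 R w1 and w0 R w2, but not w1 R w2.
Serial (axiom D): no — w5 has no R-successor.
Reflexive (axiom T): no — w0 is not related to itself.
So F validates K, K4; K45 would additionally require R to be Euclidean. The strongest is K4.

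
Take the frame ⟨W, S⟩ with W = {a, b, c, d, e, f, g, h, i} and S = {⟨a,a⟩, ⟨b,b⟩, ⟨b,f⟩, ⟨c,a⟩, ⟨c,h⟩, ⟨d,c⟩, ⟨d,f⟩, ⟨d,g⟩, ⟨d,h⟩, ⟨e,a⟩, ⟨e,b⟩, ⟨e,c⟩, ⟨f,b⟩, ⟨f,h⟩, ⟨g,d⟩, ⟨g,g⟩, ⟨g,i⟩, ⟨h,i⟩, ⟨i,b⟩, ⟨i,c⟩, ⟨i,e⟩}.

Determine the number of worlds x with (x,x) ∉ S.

Enumerating: c, d, e, f, h, i.

6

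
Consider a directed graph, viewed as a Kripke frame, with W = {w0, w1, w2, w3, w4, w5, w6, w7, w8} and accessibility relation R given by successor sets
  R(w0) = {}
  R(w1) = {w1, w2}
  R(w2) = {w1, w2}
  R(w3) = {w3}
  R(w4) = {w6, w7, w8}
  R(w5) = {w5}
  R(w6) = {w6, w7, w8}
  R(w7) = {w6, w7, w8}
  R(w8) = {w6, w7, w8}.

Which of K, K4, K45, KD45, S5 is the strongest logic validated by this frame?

K45

Transitive (axiom 4): yes — every two-step R-path is closed by a direct edge.
Euclidean (axiom 5): yes — any two successors of a common world are R-related.
Serial (axiom D): no — w0 has no R-successor.
Reflexive (axiom T): no — w0 is not related to itself.
So F validates K, K4, K45; KD45 would additionally require R to be serial. The strongest is K45.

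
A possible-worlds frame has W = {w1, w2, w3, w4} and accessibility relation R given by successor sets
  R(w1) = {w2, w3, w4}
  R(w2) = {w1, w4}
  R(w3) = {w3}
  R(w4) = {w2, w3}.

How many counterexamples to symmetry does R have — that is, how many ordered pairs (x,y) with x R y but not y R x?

Enumerating: (w1,w3), (w1,w4), (w4,w3).

3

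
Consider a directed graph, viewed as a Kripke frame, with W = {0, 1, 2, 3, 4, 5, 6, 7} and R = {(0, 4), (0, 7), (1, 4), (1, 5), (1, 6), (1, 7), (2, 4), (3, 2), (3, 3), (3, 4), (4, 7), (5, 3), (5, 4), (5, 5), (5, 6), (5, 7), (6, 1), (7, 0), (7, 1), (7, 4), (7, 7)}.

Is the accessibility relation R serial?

Yes

Serial: yes — every world has a successor (e.g. 0 R 4).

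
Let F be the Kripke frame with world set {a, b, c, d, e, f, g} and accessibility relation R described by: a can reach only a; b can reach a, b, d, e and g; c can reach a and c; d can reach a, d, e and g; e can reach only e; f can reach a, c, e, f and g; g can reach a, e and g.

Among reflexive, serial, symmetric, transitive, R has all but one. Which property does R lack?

Reflexive: yes — every world is R-related to itself.
Serial: yes — every world has a successor (e.g. a R a).
Symmetric: no — b R a but not a R b.
Transitive: yes — every two-step R-path is closed by a direct edge.
Only symmetric fails.

symmetric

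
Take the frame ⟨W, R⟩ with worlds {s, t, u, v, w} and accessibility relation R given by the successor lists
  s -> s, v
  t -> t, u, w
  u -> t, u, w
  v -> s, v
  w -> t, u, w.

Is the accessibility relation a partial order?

Reflexive: yes — every world is R-related to itself.
Transitive: yes — every two-step R-path is closed by a direct edge.
Antisymmetric: no — s R v and v R s with s ≠ v.
So R is not a partial order.

No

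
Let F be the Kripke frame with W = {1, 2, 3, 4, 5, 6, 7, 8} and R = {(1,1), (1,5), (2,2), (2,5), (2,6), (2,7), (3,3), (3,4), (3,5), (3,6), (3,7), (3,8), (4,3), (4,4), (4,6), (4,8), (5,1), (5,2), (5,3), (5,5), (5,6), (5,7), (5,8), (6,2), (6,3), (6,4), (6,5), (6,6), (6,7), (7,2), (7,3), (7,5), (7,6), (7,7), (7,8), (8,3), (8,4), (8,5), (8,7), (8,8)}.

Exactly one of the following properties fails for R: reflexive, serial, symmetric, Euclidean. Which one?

Euclidean

Reflexive: yes — every world is R-related to itself.
Serial: yes — every world has a successor (e.g. 1 R 1).
Symmetric: yes — every pair in R has its reverse in R.
Euclidean: no — 3 R 4 and 3 R 5, but not 4 R 5.
Only Euclidean fails.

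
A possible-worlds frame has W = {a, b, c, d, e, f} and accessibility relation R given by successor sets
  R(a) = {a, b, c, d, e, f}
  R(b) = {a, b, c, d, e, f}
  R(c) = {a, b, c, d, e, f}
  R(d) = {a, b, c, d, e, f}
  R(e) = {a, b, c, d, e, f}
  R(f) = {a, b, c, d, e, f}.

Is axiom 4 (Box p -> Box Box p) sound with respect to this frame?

Yes

Axiom 4 corresponds to the accessibility relation being transitive.
Transitive: yes — every two-step R-path is closed by a direct edge.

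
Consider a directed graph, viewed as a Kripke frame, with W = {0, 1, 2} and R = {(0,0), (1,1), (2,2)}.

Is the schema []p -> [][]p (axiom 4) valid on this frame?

Yes

By correspondence theory, 4 is valid on a frame iff R is transitive.
Transitive: yes — every two-step R-path is closed by a direct edge.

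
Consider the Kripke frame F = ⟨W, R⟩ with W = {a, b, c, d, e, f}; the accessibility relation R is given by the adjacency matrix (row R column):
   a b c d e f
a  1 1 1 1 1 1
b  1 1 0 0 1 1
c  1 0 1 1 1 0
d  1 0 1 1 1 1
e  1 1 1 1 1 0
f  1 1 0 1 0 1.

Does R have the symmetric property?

Yes

Symmetric: yes — every pair in R has its reverse in R.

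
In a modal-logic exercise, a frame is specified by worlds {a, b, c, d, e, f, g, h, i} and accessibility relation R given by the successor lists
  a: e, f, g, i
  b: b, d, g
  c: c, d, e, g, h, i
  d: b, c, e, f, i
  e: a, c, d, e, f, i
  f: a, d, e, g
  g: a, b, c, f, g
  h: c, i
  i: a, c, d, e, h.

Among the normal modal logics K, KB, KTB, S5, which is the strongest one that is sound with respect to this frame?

KB

Symmetric (axiom B): yes — every pair in R has its reverse in R.
Reflexive (axiom T): no — a is not related to itself.
Euclidean (axiom 5): no — a R e and a R g, but not e R g.
So F validates K, KB; KTB would additionally require R to be reflexive. The strongest is KB.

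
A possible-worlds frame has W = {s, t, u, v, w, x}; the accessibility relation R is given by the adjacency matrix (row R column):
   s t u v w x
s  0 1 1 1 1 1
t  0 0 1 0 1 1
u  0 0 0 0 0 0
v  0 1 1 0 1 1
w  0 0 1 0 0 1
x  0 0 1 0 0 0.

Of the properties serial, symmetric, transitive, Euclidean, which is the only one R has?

transitive

Serial: no — u has no R-successor.
Symmetric: no — s R t but not t R s.
Transitive: yes — every two-step R-path is closed by a direct edge.
Euclidean: no — s R t and s R v, but not t R v.
Only transitive holds.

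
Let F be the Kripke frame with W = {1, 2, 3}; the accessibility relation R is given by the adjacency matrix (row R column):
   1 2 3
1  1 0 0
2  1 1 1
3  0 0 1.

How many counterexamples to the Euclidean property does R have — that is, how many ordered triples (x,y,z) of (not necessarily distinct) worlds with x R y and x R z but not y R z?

Enumerating: (2,1,2), (2,1,3), (2,3,1), (2,3,2).

4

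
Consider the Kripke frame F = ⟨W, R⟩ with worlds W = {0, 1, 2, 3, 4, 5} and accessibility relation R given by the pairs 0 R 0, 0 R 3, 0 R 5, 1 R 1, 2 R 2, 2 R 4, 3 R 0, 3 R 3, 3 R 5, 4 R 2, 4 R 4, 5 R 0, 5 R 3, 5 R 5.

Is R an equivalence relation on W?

Yes

Reflexive: yes — every world is R-related to itself.
Symmetric: yes — every pair in R has its reverse in R.
Transitive: yes — every two-step R-path is closed by a direct edge.
So R is an equivalence relation.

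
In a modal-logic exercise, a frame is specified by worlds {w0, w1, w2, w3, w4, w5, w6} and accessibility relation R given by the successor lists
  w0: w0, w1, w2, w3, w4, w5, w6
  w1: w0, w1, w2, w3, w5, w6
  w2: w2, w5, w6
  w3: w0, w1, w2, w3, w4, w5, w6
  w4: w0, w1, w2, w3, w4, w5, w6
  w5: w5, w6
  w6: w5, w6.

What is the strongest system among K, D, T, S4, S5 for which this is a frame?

Serial (axiom D): yes — every world has a successor (e.g. w0 R w0).
Reflexive (axiom T): yes — every world is R-related to itself.
Transitive (axiom 4): no — w1 R w0 and w0 R w4, but not w1 R w4.
Euclidean (axiom 5): no — w0 R w1 and w0 R w4, but not w1 R w4.
So F validates K, D, T; S4 would additionally require R to be transitive. The strongest is T.

T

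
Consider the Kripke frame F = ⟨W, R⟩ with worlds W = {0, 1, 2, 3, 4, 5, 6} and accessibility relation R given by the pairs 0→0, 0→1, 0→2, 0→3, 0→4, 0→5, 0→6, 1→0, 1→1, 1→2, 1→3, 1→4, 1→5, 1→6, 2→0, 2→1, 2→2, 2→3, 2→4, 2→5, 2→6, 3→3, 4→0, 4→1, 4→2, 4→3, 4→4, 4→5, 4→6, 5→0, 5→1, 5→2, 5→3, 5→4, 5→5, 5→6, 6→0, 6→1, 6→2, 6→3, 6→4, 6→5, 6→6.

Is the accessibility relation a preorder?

Reflexive: yes — every world is R-related to itself.
Transitive: yes — every two-step R-path is closed by a direct edge.
So R is a preorder.

Yes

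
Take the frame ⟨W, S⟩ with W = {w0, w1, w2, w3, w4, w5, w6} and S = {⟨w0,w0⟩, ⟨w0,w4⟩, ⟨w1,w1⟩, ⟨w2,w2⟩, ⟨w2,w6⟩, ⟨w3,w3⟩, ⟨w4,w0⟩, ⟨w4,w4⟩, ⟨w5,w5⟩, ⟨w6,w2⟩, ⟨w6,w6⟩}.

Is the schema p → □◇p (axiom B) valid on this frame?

Axiom B corresponds to the accessibility relation being symmetric.
Symmetric: yes — every pair in S has its reverse in S.

Yes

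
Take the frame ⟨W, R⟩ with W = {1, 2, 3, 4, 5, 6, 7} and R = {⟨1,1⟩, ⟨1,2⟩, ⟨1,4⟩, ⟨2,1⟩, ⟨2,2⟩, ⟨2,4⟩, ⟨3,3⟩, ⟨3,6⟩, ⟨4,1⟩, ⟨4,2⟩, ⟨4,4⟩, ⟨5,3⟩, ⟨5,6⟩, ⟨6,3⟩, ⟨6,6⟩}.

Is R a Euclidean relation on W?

Euclidean: yes — any two successors of a common world are R-related.

Yes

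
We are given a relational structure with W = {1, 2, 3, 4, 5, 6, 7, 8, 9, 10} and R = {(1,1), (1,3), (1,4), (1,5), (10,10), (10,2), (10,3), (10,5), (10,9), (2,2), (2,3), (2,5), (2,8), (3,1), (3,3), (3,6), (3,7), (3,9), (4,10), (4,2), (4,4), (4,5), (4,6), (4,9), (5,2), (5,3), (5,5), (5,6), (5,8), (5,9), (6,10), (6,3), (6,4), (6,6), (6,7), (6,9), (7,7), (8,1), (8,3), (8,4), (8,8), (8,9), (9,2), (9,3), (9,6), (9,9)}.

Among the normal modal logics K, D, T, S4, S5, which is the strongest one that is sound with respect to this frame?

T

Serial (axiom D): yes — every world has a successor (e.g. 1 R 1).
Reflexive (axiom T): yes — every world is R-related to itself.
Transitive (axiom 4): no — 1 R 3 and 3 R 6, but not 1 R 6.
Euclidean (axiom 5): no — 1 R 3 and 1 R 4, but not 3 R 4.
So F validates K, D, T; S4 would additionally require R to be transitive. The strongest is T.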